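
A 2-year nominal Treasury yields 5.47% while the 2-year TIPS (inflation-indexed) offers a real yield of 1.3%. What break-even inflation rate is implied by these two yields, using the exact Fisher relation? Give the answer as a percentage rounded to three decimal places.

(1 + π) = (1 + i)/(1 + r) = 1.05470 / 1.01300 = 1.0411649
Break-even inflation = 1.0411649 − 1 → 4.116%.

4.116%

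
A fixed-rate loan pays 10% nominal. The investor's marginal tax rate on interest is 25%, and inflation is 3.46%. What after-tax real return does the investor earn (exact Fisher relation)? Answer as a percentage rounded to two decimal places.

3.90%

After-tax nominal return = 10% × (1 − 0.25) = 7.5000%.
1 + r = 1.07500 / 1.03460 = 1.039049
After-tax real rate = 1.039049 − 1 → 3.90%.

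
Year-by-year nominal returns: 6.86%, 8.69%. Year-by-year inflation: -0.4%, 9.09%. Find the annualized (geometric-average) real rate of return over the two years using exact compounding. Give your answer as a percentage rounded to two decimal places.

3.39%

Nominal growth factor = 1.0686 × 1.0869 = 1.16146134
Price-level growth factor = 0.9960 × 1.0909 = 1.08653640
Real growth factor = 1.16146134 / 1.08653640 = 1.06895760
Annualized real rate = 1.06895760^(1/2) − 1 = 3.3904% → 3.39%.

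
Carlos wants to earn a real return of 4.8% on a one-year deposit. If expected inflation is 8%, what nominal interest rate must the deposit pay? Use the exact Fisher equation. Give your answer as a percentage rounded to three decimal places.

(1 + i) = (1 + r)(1 + π) = 1.04800 × 1.08000 = 1.13184
i = 1.13184 − 1, so the required nominal rate is 13.184%.

13.184%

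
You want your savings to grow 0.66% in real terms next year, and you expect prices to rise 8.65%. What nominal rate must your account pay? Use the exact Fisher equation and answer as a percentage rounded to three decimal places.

(1 + i) = (1 + r)(1 + π) = 1.00660 × 1.08650 = 1.0936709
i = 1.0936709 − 1, so the required nominal rate is 9.367%.

9.367%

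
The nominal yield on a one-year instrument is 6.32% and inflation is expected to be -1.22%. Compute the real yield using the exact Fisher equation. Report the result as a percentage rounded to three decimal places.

7.633%

By the Fisher relation, 1 + r = (1 + i)/(1 + π).
1 + r = 1.06320 / 0.98780 = 1.076331
r = 1.076331 − 1 = 7.6331%, i.e. 7.633%.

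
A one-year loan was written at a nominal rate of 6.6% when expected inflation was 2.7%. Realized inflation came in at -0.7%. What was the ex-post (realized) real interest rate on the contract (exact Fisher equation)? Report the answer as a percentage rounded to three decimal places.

7.351%

Ex-post: (1 + 0.0660)/(1 − 0.0070) − 1 = 7.35146%
So the realized real rate is 7.351%.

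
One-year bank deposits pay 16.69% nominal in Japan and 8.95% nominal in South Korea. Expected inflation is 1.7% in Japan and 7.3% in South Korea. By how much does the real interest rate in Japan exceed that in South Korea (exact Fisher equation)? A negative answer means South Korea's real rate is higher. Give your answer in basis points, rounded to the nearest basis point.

Japan: (1 + 0.1669)/(1 + 0.0170) − 1 = 14.7394%
South Korea: (1 + 0.0895)/(1 + 0.0730) − 1 = 1.5377%
Differential = 14.7394% − 1.5377% = 13.2017% → 1320 basis points.

1320 basis points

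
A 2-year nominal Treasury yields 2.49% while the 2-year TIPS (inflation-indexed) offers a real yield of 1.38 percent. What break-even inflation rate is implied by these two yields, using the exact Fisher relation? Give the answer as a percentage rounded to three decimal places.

(1 + π) = (1 + i)/(1 + r) = 1.02490 / 1.01380 = 1.010949
Break-even inflation = 1.010949 − 1 → 1.095%.

1.095%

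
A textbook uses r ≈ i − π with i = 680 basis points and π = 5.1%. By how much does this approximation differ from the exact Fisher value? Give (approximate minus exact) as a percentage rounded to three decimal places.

Approximate: r ≈ 6.800% − 5.100% = 1.7000%
Exact: (1 + 0.0680)/(1 + 0.0510) − 1 = 1.61751%
Error = 1.7000% − 1.61751% = 0.08249% → 0.082%.

0.082%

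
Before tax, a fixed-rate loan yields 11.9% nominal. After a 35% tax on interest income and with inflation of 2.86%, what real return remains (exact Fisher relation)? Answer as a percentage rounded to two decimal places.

After-tax nominal return = 11.9% × (1 − 0.35) = 7.7350%.
1 + r = 1.07735 / 1.02860 = 1.047395
After-tax real rate = 1.047395 − 1 → 4.74%.

4.74%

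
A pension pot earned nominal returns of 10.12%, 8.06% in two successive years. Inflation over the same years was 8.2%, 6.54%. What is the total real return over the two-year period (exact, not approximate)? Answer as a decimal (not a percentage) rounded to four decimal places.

0.0323

Nominal growth factor = 1.1012 × 1.0806 = 1.189957
Price-level growth factor = 1.0820 × 1.0654 = 1.152763
Real growth factor = 1.189957 / 1.152763 = 1.032265
Total real return = 1.032265 − 1 → 0.0323.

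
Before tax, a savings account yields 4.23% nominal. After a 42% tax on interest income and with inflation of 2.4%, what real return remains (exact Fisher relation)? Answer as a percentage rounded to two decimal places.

After-tax nominal return = 4.23% × (1 − 0.42) = 2.4534%.
1 + r = 1.024534 / 1.02400 = 1.000521
After-tax real rate = 1.000521 − 1 → 0.05%.

0.05%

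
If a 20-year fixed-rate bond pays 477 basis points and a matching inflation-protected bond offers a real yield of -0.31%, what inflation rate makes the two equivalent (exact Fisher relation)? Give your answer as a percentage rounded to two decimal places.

5.10%

(1 + π) = (1 + i)/(1 + r) = 1.04770 / 0.99690 = 1.050958
Break-even inflation = 1.050958 − 1 → 5.10%.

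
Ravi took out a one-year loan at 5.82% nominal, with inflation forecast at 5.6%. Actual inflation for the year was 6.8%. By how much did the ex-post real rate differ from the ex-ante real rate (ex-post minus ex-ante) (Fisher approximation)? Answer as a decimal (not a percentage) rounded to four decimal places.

-0.0120

Ex-ante: 5.82% − 5.6% = 0.220%
Ex-post: 5.82% − 6.8% = -0.980%
Difference (ex-post − ex-ante) = -1.2000% → -0.0120.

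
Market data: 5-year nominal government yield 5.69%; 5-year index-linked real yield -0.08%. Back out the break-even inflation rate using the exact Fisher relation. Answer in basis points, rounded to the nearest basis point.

(1 + π) = (1 + i)/(1 + r) = 1.05690 / 0.99920 = 1.057746
Break-even inflation = 1.057746 − 1 → 577 basis points.

577 basis points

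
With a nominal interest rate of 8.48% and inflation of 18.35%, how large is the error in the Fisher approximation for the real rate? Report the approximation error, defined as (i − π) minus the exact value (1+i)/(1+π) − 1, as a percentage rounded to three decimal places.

-1.530%

Approximate: r ≈ 8.480% − 18.350% = -9.8700%
Exact: (1 + 0.0848)/(1 + 0.1835) − 1 = -8.3397%
Error = -9.8700% − (-8.3397%) = -1.5303% → -1.530%.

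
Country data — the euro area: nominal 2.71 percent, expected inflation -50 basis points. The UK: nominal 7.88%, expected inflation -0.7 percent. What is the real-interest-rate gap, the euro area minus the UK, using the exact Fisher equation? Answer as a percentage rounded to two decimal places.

-5.41%

The euro area: (1 + 0.0271)/(1 − 0.0050) − 1 = 3.2261%
The UK: (1 + 0.0788)/(1 − 0.0070) − 1 = 8.6405%
Differential = 3.2261% − 8.6405% = -5.4144% → -5.41%.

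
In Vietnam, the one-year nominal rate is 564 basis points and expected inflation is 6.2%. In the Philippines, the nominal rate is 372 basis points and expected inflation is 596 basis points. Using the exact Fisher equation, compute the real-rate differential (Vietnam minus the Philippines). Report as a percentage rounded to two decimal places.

Vietnam: (1 + 0.0564)/(1 + 0.0620) − 1 = -0.5273%
The Philippines: (1 + 0.0372)/(1 + 0.0596) − 1 = -2.1140%
Differential = -0.5273% − (-2.1140%) = 1.5867% → 1.59%.

1.59%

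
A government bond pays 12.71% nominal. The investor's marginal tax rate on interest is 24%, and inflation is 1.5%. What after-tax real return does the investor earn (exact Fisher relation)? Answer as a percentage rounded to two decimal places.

After-tax nominal return = 12.71% × (1 − 0.24) = 9.6596%.
1 + r = 1.096596 / 1.01500 = 1.080390
After-tax real rate = 1.080390 − 1 → 8.04%.

8.04%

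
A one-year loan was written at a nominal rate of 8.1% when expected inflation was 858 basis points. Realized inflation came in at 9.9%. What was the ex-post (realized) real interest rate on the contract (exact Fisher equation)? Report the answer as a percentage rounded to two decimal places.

-1.64%

Ex-post: (1 + 0.0810)/(1 + 0.0990) − 1 = -1.6379%
So the realized real rate is -1.64%.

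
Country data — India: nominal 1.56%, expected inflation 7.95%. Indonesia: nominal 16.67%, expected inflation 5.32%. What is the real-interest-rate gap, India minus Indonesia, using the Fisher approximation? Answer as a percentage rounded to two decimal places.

-17.74%

India: 1.56% − 7.95% = -6.390%
Indonesia: 16.67% − 5.32% = 11.350%
Differential = -17.740% → -17.74%.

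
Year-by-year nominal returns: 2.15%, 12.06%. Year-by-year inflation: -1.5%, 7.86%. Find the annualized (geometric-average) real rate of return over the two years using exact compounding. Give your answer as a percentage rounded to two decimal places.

Nominal growth factor = 1.0215 × 1.1206 = 1.14469290
Price-level growth factor = 0.9850 × 1.0786 = 1.06242100
Real growth factor = 1.14469290 / 1.06242100 = 1.07743813
Annualized real rate = 1.07743813^(1/2) − 1 = 3.7997% → 3.80%.

3.80%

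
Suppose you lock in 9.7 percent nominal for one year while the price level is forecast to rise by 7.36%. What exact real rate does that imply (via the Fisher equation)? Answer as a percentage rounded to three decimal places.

2.180%

By the Fisher equation, 1 + r = (1 + i)/(1 + π).
1 + r = 1.09700 / 1.07360 = 1.021796
r = 1.021796 − 1 = 2.1796%, i.e. 2.180%.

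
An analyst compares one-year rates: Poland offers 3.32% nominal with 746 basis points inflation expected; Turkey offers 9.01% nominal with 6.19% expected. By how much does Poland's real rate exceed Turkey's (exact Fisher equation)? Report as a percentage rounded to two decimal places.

-6.51%

Poland: (1 + 0.0332)/(1 + 0.0746) − 1 = -3.8526%
Turkey: (1 + 0.0901)/(1 + 0.0619) − 1 = 2.6556%
Differential = -3.8526% − 2.6556% = -6.5082% → -6.51%.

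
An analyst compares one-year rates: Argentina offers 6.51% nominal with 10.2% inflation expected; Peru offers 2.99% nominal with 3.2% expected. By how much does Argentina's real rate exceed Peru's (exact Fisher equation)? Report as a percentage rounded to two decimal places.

-3.14%

Argentina: (1 + 0.0651)/(1 + 0.1020) − 1 = -3.34846%
Peru: (1 + 0.0299)/(1 + 0.0320) − 1 = -0.20349%
Differential = -3.34846% − (-0.20349%) = -3.14497% → -3.14%.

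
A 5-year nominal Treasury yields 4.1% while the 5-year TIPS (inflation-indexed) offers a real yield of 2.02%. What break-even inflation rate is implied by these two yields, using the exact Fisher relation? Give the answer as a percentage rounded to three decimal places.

(1 + π) = (1 + i)/(1 + r) = 1.04100 / 1.02020 = 1.020388
Break-even inflation = 1.020388 − 1 → 2.039%.

2.039%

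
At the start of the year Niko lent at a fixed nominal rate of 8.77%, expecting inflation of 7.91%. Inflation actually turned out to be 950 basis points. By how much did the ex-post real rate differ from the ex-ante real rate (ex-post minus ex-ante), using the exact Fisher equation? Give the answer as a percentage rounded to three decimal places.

-1.464%

Ex-ante: (1 + 0.0877)/(1 + 0.0791) − 1 = 0.7970%
Ex-post: (1 + 0.0877)/(1 + 0.0950) − 1 = -0.6667%
Difference (ex-post − ex-ante) = -1.4636% → -1.464%.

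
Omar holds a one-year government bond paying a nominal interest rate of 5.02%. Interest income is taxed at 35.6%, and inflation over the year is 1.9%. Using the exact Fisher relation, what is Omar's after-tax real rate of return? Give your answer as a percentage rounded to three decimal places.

1.308%

After-tax nominal return = 5.02% × (1 − 0.356) = 3.23288%.
1 + r = 1.0323288 / 1.01900 = 1.013080
After-tax real rate = 1.013080 − 1 → 1.308%.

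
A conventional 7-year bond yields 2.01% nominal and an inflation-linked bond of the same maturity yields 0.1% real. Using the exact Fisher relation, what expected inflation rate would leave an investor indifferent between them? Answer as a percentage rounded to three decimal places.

(1 + π) = (1 + i)/(1 + r) = 1.02010 / 1.00100 = 1.019081
Break-even inflation = 1.019081 − 1 → 1.908%.

1.908%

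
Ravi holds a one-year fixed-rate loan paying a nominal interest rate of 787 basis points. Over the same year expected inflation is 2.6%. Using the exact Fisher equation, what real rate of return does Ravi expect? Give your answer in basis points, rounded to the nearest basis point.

514 basis points

By the Fisher equation, 1 + r = (1 + i)/(1 + π).
1 + r = 1.07870 / 1.02600 = 1.051365
r = 1.051365 − 1 = 5.1365%, i.e. 514 basis points.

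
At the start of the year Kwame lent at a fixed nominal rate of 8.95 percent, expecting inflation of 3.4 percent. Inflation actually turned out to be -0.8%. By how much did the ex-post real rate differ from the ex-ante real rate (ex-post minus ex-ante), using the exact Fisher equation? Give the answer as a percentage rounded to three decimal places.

Ex-ante: (1 + 0.0895)/(1 + 0.0340) − 1 = 5.3675%
Ex-post: (1 + 0.0895)/(1 − 0.0080) − 1 = 9.8286%
Difference (ex-post − ex-ante) = 4.4611% → 4.461%.

4.461%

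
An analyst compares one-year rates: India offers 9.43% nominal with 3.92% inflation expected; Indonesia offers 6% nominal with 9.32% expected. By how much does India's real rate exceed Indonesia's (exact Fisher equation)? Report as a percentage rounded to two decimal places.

8.34%

India: (1 + 0.0943)/(1 + 0.0392) − 1 = 5.3022%
Indonesia: (1 + 0.0600)/(1 + 0.0932) − 1 = -3.0370%
Differential = 5.3022% − (-3.0370%) = 8.3391% → 8.34%.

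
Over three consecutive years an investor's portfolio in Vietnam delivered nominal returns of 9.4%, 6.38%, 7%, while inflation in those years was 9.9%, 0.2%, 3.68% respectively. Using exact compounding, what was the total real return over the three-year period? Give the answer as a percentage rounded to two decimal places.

9.07%

Compound the nominal returns: 1.0940 × 1.0638 × 1.0700 = 1.245263.
Compound inflation: 1.0990 × 1.0020 × 1.0368 = 1.141722.
Deflate: 1.245263 / 1.141722 = 1.090688.
Total real return = 1.090688 − 1 → 9.07%.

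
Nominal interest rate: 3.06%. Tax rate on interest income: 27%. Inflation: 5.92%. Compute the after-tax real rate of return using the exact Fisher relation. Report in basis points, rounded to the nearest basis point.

After-tax nominal return = 3.06% × (1 − 0.27) = 2.2338%.
1 + r = 1.022338 / 1.05920 = 0.965198
After-tax real rate = 0.965198 − 1 → -348 basis points.

-348 basis points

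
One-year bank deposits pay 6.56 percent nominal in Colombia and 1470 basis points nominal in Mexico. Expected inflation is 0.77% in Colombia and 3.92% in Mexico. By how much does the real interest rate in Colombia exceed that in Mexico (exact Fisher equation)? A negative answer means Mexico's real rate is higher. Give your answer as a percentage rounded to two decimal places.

-4.63%

Colombia: (1 + 0.0656)/(1 + 0.0077) − 1 = 5.7458%
Mexico: (1 + 0.1470)/(1 + 0.0392) − 1 = 10.3734%
Differential = 5.7458% − 10.3734% = -4.6276% → -4.63%.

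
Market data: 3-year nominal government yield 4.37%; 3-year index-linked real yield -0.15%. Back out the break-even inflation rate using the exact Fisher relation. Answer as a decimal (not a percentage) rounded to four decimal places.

0.0453

(1 + π) = (1 + i)/(1 + r) = 1.04370 / 0.99850 = 1.045268
Break-even inflation = 1.045268 − 1 → 0.0453.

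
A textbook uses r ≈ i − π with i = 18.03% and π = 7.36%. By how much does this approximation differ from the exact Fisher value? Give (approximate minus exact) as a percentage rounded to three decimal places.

0.731%

Approximate: r ≈ 18.030% − 7.360% = 10.6700%
Exact: (1 + 0.1803)/(1 + 0.0736) − 1 = 9.93852%
Error = 10.6700% − 9.93852% = 0.73148% → 0.731%.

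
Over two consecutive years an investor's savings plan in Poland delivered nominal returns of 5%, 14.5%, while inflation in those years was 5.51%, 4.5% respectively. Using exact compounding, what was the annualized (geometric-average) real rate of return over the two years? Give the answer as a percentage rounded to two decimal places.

4.42%

Nominal growth factor = 1.0500 × 1.1450 = 1.20225000
Price-level growth factor = 1.0551 × 1.0450 = 1.10257950
Real growth factor = 1.20225000 / 1.10257950 = 1.09039756
Annualized real rate = 1.09039756^(1/2) − 1 = 4.4221% → 4.42%.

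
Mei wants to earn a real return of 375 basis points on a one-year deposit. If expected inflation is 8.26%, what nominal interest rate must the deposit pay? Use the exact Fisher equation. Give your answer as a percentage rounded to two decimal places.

12.32%

(1 + i) = (1 + r)(1 + π) = 1.03750 × 1.08260 = 1.1231975
i = 1.1231975 − 1, so the required nominal rate is 12.32%.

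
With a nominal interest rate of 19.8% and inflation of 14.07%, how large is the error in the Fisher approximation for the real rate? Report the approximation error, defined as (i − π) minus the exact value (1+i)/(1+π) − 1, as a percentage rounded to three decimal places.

0.707%

Approximate: r ≈ 19.800% − 14.070% = 5.7300%
Exact: (1 + 0.1980)/(1 + 0.1407) − 1 = 5.0232%
Error = 5.7300% − 5.0232% = 0.7068% → 0.707%.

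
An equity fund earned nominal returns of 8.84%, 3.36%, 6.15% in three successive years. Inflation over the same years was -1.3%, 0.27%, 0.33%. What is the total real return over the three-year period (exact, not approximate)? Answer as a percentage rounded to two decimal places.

Compound the nominal returns: 1.0884 × 1.0336 × 1.0615 = 1.194156.
Compound inflation: 0.9870 × 1.0027 × 1.0033 = 0.992931.
Deflate: 1.194156 / 0.992931 = 1.202658.
Total real return = 1.202658 − 1 → 20.27%.

20.27%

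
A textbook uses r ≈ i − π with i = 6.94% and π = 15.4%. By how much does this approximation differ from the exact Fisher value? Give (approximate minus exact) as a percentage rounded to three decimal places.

Approximate: r ≈ 6.940% − 15.400% = -8.4600%
Exact: (1 + 0.0694)/(1 + 0.1540) − 1 = -7.3310%
Error = -8.4600% − (-7.3310%) = -1.1290% → -1.129%.

-1.129%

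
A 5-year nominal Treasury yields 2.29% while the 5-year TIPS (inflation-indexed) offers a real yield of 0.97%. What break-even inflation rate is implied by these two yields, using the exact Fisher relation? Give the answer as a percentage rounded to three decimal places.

1.307%

(1 + π) = (1 + i)/(1 + r) = 1.02290 / 1.00970 = 1.013073
Break-even inflation = 1.013073 − 1 → 1.307%.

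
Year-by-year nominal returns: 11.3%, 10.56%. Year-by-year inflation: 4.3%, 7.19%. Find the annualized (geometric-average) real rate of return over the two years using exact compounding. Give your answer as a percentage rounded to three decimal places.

Compound the nominal returns: 1.1130 × 1.1056 = 1.230532800.
Compound inflation: 1.0430 × 1.0719 = 1.117991700.
Deflate: 1.230532800 / 1.117991700 = 1.100663627.
Annualized real rate = 1.100663627^(1/2) − 1 = 4.91252% → 4.913%.

4.913%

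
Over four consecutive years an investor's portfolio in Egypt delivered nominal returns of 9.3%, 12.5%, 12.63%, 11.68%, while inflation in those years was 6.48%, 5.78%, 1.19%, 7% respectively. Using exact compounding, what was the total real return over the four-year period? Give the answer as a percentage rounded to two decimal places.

26.83%

Nominal growth factor = 1.0930 × 1.1250 × 1.1263 × 1.1168 = 1.546686
Price-level growth factor = 1.0648 × 1.0578 × 1.0119 × 1.0700 = 1.219531
Real growth factor = 1.546686 / 1.219531 = 1.268263
Total real return = 1.268263 − 1 → 26.83%.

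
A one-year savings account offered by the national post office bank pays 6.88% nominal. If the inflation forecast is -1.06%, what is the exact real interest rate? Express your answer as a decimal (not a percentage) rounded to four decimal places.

By the Fisher equation, 1 + r = (1 + i)/(1 + π).
1 + r = 1.06880 / 0.98940 = 1.080251
r = 1.080251 − 1 = 8.0251%, i.e. 0.0803.

0.0803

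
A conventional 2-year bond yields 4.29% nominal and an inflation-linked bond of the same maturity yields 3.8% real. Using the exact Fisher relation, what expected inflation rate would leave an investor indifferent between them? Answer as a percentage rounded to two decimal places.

(1 + π) = (1 + i)/(1 + r) = 1.04290 / 1.03800 = 1.004721
Break-even inflation = 1.004721 − 1 → 0.47%.

0.47%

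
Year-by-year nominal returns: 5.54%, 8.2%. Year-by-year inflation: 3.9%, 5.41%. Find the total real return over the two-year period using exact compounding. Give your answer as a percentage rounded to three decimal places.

Nominal growth factor = 1.0554 × 1.0820 = 1.141943
Price-level growth factor = 1.0390 × 1.0541 = 1.095210
Real growth factor = 1.141943 / 1.095210 = 1.042670
Total real return = 1.042670 − 1 → 4.267%.

4.267%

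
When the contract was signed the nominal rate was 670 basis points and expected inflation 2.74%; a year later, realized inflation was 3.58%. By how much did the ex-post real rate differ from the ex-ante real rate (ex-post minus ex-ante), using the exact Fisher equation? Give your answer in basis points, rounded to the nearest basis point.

Ex-ante: (1 + 0.0670)/(1 + 0.0274) − 1 = 3.8544%
Ex-post: (1 + 0.0670)/(1 + 0.0358) − 1 = 3.0122%
Difference (ex-post − ex-ante) = -0.8422% → -84 basis points.

-84 basis points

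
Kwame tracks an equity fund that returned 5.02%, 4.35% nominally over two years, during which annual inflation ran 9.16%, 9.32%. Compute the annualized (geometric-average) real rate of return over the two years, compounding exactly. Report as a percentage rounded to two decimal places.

-4.17%

Compound the nominal returns: 1.0502 × 1.0435 = 1.09588370.
Compound inflation: 1.0916 × 1.0932 = 1.19333712.
Deflate: 1.09588370 / 1.19333712 = 0.91833538.
Annualized real rate = 0.91833538^(1/2) − 1 = -4.1702% → -4.17%.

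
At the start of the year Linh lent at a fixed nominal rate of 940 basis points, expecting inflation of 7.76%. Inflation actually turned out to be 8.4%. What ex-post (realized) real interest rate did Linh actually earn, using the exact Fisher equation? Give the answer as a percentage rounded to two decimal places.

0.92%

Ex-post: (1 + 0.0940)/(1 + 0.0840) − 1 = 0.9225%
So the realized real rate is 0.92%.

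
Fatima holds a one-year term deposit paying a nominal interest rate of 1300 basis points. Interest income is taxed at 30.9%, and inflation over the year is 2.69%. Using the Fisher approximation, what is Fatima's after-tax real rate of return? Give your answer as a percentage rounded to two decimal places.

After-tax nominal return = 13% × (1 − 0.309) = 8.9830%.
r ≈ 8.9830% − 2.69% → 6.29%.

6.29%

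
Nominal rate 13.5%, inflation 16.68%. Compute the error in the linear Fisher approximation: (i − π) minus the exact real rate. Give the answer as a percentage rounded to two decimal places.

-0.45%

Approximate: r ≈ 13.500% − 16.680% = -3.1800%
Exact: (1 + 0.1350)/(1 + 0.1668) − 1 = -2.7254%
Error = -3.1800% − (-2.7254%) = -0.4546% → -0.45%.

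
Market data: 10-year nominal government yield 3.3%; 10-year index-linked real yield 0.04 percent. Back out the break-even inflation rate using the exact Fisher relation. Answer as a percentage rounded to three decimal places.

(1 + π) = (1 + i)/(1 + r) = 1.03300 / 1.00040 = 1.032587
Break-even inflation = 1.032587 − 1 → 3.259%.

3.259%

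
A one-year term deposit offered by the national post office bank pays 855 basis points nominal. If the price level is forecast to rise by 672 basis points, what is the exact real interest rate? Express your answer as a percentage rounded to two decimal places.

1.71%

By the Fisher relation, 1 + r = (1 + i)/(1 + π).
1 + r = 1.08550 / 1.06720 = 1.017148
r = 1.017148 − 1 = 1.7148%, i.e. 1.71%.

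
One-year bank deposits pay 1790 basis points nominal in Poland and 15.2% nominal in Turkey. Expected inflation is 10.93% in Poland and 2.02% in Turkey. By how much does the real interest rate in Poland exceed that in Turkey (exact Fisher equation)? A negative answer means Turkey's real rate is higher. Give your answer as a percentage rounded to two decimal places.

-6.64%

Poland: (1 + 0.1790)/(1 + 0.1093) − 1 = 6.2832%
Turkey: (1 + 0.1520)/(1 + 0.0202) − 1 = 12.9190%
Differential = 6.2832% − 12.9190% = -6.6358% → -6.64%.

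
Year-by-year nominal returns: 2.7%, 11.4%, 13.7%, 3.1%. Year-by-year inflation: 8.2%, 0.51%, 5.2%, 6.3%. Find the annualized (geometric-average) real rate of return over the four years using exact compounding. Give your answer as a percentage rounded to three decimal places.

Compound the nominal returns: 1.0270 × 1.1140 × 1.1370 × 1.0310 = 1.34114200.
Compound inflation: 1.0820 × 1.0051 × 1.0520 × 1.0630 = 1.21614550.
Deflate: 1.34114200 / 1.21614550 = 1.10278088.
Annualized real rate = 1.10278088^(1/4) − 1 = 2.4760% → 2.476%.

2.476%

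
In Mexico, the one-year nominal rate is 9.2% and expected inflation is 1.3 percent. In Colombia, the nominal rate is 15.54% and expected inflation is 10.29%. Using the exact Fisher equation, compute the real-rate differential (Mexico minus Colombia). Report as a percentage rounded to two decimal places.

3.04%

Mexico: (1 + 0.0920)/(1 + 0.0130) − 1 = 7.7986%
Colombia: (1 + 0.1554)/(1 + 0.1029) − 1 = 4.7602%
Differential = 7.7986% − 4.7602% = 3.0384% → 3.04%.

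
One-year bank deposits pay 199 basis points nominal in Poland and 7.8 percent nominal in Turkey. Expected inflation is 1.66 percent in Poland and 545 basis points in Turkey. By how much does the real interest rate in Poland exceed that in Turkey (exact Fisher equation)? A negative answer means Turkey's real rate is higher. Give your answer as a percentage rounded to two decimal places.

Poland: (1 + 0.0199)/(1 + 0.0166) − 1 = 0.3246%
Turkey: (1 + 0.0780)/(1 + 0.0545) − 1 = 2.2285%
Differential = 0.3246% − 2.2285% = -1.9039% → -1.90%.

-1.90%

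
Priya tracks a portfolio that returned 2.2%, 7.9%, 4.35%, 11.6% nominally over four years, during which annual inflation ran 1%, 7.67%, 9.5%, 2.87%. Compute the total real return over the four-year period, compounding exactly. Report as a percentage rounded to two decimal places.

Compound the nominal returns: 1.0220 × 1.0790 × 1.0435 × 1.1160 = 1.284189.
Compound inflation: 1.0100 × 1.0767 × 1.0950 × 1.0287 = 1.224952.
Deflate: 1.284189 / 1.224952 = 1.048359.
Total real return = 1.048359 − 1 → 4.84%.

4.84%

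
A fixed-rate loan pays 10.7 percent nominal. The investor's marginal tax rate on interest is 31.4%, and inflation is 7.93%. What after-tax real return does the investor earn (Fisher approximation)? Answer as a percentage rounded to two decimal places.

-0.59%

After-tax nominal return = 10.7% × (1 − 0.314) = 7.3402%.
r ≈ 7.3402% − 7.93% → -0.59%.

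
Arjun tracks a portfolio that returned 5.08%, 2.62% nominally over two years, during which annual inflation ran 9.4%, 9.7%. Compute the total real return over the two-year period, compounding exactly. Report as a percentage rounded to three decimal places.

Nominal growth factor = 1.0508 × 1.0262 = 1.078331
Price-level growth factor = 1.0940 × 1.0970 = 1.200118
Real growth factor = 1.078331 / 1.200118 = 0.898521
Total real return = 0.898521 − 1 → -10.148%.

-10.148%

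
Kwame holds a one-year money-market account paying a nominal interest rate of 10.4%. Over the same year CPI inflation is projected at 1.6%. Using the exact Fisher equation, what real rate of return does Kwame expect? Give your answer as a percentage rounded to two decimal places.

1 + r = 1.10400 / 1.01600 = 1.086614
r = 1.086614 − 1 = 8.6614%, i.e. 8.66%.

8.66%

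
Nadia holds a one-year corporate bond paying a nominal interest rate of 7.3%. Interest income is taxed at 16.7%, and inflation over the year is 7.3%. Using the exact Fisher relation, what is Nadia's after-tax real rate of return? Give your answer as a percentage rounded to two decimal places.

After-tax nominal return = 7.3% × (1 − 0.167) = 6.0809%.
1 + r = 1.060809 / 1.07300 = 0.988638
After-tax real rate = 0.988638 − 1 → -1.14%.

-1.14%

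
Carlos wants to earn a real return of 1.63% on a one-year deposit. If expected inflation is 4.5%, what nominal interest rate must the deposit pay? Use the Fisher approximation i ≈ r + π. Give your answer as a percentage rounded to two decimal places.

6.13%

i ≈ r + π = 1.63% + 4.5% = 6.13%.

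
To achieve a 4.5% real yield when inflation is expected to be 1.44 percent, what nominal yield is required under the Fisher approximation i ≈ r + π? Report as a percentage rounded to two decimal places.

5.94%

i ≈ r + π = 4.5% + 1.44% = 5.94%.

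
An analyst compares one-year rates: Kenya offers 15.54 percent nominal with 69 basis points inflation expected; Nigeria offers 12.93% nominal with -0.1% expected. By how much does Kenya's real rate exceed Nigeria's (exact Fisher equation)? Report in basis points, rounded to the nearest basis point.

171 basis points

Kenya: (1 + 0.1554)/(1 + 0.0069) − 1 = 14.7482%
Nigeria: (1 + 0.1293)/(1 − 0.0010) − 1 = 13.0430%
Differential = 14.7482% − 13.0430% = 1.7052% → 171 basis points.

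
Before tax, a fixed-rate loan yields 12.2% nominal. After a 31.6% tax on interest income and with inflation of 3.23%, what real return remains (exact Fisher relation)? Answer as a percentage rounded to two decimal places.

After-tax nominal return = 12.2% × (1 − 0.316) = 8.3448%.
1 + r = 1.083448 / 1.03230 = 1.049548
After-tax real rate = 1.049548 − 1 → 4.95%.

4.95%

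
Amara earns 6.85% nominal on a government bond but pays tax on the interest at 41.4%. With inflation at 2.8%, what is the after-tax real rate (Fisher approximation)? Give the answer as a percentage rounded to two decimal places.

1.21%

After-tax nominal return = 6.85% × (1 − 0.414) = 4.0141%.
r ≈ 4.0141% − 2.8% → 1.21%.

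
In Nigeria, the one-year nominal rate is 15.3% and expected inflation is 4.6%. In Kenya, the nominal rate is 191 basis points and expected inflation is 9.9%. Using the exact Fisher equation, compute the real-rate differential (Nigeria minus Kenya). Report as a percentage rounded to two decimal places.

17.50%

Nigeria: (1 + 0.1530)/(1 + 0.0460) − 1 = 10.2294%
Kenya: (1 + 0.0191)/(1 + 0.0990) − 1 = -7.2702%
Differential = 10.2294% − (-7.2702%) = 17.4997% → 17.50%.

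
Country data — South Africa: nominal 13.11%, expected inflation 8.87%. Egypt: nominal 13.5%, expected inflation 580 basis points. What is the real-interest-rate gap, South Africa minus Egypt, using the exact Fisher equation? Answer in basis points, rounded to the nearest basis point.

-338 basis points

South Africa: (1 + 0.1311)/(1 + 0.0887) − 1 = 3.8946%
Egypt: (1 + 0.1350)/(1 + 0.0580) − 1 = 7.2779%
Differential = 3.8946% − 7.2779% = -3.3833% → -338 basis points.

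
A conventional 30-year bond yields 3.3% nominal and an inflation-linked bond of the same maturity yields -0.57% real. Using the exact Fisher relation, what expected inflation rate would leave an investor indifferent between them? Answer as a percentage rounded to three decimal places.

(1 + π) = (1 + i)/(1 + r) = 1.03300 / 0.99430 = 1.038922
Break-even inflation = 1.038922 − 1 → 3.892%.

3.892%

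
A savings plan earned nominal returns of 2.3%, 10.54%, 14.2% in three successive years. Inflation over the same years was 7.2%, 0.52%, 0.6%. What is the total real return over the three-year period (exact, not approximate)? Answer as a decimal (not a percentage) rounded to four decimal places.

Compound the nominal returns: 1.0230 × 1.1054 × 1.1420 = 1.291401.
Compound inflation: 1.0720 × 1.0052 × 1.0060 = 1.084040.
Deflate: 1.291401 / 1.084040 = 1.191286.
Total real return = 1.191286 − 1 → 0.1913.

0.1913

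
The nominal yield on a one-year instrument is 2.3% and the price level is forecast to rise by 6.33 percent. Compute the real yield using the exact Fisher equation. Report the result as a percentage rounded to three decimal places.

1 + r = 1.02300 / 1.06330 = 0.962099
r = 0.962099 − 1 = -3.7901%, i.e. -3.790%.

-3.790%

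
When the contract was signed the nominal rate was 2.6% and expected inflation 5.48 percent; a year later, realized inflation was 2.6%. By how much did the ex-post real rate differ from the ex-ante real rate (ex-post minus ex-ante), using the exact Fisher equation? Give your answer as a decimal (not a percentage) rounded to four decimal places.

0.0273

Ex-ante: (1 + 0.0260)/(1 + 0.0548) − 1 = -2.7304%
Ex-post: (1 + 0.0260)/(1 + 0.0260) − 1 = 0.0000%
Difference (ex-post − ex-ante) = 2.7304% → 0.0273.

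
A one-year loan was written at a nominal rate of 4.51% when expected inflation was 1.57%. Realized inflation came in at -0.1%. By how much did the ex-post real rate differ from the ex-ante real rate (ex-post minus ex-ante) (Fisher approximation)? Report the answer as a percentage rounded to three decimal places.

1.670%

Ex-ante: 4.51% − 1.57% = 2.940%
Ex-post: 4.51% − (-0.1%) = 4.610%
Difference (ex-post − ex-ante) = 1.6700% → 1.670%.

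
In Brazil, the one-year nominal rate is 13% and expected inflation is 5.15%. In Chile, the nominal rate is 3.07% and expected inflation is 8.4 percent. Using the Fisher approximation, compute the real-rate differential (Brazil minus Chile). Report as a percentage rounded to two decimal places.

Brazil: 13% − 5.15% = 7.850%
Chile: 3.07% − 8.4% = -5.330%
Differential = 13.180% → 13.18%.

13.18%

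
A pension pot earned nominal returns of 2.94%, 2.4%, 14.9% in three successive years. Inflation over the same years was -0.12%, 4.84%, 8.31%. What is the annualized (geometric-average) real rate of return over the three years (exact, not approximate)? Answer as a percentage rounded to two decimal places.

2.21%

Nominal growth factor = 1.0294 × 1.0240 × 1.1490 = 1.21116733
Price-level growth factor = 0.9988 × 1.0484 × 1.0831 = 1.13415941
Real growth factor = 1.21116733 / 1.13415941 = 1.06789867
Annualized real rate = 1.06789867^(1/3) − 1 = 2.2139% → 2.21%.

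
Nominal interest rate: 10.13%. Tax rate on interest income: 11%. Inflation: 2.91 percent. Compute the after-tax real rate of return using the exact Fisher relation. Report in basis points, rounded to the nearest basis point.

593 basis points

After-tax nominal return = 10.13% × (1 − 0.11) = 9.0157%.
1 + r = 1.090157 / 1.02910 = 1.059330
After-tax real rate = 1.059330 − 1 → 593 basis points.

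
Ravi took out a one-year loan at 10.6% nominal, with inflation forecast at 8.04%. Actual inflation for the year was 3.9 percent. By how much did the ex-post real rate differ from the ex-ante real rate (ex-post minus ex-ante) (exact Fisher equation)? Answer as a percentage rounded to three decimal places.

4.079%

Ex-ante: (1 + 0.1060)/(1 + 0.0804) − 1 = 2.3695%
Ex-post: (1 + 0.1060)/(1 + 0.0390) − 1 = 6.4485%
Difference (ex-post − ex-ante) = 4.0790% → 4.079%.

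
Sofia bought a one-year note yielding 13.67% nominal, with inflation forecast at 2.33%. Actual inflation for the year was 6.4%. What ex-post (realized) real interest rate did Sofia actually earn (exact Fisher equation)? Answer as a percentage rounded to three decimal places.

6.833%

Ex-post: (1 + 0.1367)/(1 + 0.0640) − 1 = 6.8327%
So the realized real rate is 6.833%.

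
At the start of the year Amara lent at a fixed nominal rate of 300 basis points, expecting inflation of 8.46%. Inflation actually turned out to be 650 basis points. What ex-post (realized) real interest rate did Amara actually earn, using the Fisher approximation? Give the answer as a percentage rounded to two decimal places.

-3.50%

Ex-post: 3% − 6.5% = -3.500%
So the realized real rate is -3.50%.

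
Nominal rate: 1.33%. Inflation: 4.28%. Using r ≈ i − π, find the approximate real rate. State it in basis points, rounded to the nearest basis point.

r ≈ i − π = 1.33% − 4.28% = -295 basis points.

-295 basis points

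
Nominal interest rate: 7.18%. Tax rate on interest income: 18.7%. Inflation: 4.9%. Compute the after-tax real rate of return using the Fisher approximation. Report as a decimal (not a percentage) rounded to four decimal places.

After-tax nominal return = 7.18% × (1 − 0.187) = 5.83734%.
r ≈ 5.83734% − 4.9% → 0.0094.

0.0094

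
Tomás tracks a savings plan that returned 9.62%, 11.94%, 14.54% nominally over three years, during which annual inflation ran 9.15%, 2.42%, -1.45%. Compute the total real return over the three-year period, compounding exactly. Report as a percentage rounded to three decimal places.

Compound the nominal returns: 1.0962 × 1.1194 × 1.1454 = 1.4055046.
Compound inflation: 1.0915 × 1.0242 × 0.9855 = 1.1017045.
Deflate: 1.4055046 / 1.1017045 = 1.2757546.
Total real return = 1.2757546 − 1 → 27.575%.

27.575%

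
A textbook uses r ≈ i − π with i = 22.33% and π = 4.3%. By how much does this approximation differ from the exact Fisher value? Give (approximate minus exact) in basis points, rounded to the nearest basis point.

74 basis points

Approximate: r ≈ 22.330% − 4.300% = 18.0300%
Exact: (1 + 0.2233)/(1 + 0.0430) − 1 = 17.2867%
Error = 18.0300% − 17.2867% = 0.7433% → 74 basis points.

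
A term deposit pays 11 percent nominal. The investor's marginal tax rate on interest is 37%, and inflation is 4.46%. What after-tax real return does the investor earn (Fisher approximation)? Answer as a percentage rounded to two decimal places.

2.47%

After-tax nominal return = 11% × (1 − 0.37) = 6.9300%.
r ≈ 6.9300% − 4.46% → 2.47%.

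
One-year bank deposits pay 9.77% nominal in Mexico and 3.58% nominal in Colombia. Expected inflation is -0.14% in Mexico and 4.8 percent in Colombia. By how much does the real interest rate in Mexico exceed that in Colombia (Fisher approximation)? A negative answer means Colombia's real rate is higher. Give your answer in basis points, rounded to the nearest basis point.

1113 basis points

Mexico: 9.77% − (-0.14%) = 9.910%
Colombia: 3.58% − 4.8% = -1.220%
Differential = 11.130% → 1113 basis points.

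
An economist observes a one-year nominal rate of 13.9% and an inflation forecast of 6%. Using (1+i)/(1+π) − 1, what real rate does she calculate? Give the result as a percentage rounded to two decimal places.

By the Fisher identity, 1 + r = (1 + i)/(1 + π).
1 + r = 1.13900 / 1.06000 = 1.074528
r = 1.074528 − 1 = 7.4528%, i.e. 7.45%.

7.45%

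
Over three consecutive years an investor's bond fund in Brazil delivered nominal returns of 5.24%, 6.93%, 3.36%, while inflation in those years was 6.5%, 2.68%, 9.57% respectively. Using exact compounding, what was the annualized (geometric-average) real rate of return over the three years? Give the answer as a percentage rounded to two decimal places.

-0.98%

Nominal growth factor = 1.0524 × 1.0693 × 1.0336 = 1.16314245
Price-level growth factor = 1.0650 × 1.0268 × 1.0957 = 1.19819397
Real growth factor = 1.16314245 / 1.19819397 = 0.97074638
Annualized real rate = 0.97074638^(1/3) − 1 = -0.9848% → -0.98%.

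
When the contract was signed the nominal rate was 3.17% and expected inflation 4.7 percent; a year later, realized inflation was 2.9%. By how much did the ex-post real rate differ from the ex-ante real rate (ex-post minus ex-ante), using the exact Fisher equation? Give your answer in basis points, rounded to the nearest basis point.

172 basis points

Ex-ante: (1 + 0.0317)/(1 + 0.0470) − 1 = -1.4613%
Ex-post: (1 + 0.0317)/(1 + 0.0290) − 1 = 0.2624%
Difference (ex-post − ex-ante) = 1.7237% → 172 basis points.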